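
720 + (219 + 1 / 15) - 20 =13786 / 15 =919.07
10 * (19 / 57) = 10 / 3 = 3.33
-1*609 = -609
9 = 9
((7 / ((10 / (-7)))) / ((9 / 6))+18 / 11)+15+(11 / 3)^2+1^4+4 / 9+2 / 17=28.38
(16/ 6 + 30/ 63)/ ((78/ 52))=44/ 21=2.10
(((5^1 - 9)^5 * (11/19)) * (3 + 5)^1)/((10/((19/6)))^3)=-508288/3375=-150.60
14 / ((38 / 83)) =581 / 19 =30.58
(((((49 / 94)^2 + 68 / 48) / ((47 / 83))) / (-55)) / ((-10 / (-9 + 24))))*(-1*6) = -2786061 / 5710265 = -0.49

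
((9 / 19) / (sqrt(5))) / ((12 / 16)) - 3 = -3+ 12 * sqrt(5) / 95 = -2.72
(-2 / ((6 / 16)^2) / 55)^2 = 16384 / 245025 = 0.07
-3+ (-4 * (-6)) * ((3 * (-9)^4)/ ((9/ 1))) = 52485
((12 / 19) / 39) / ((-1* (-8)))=1 / 494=0.00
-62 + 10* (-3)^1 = -92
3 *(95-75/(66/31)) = 3945/22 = 179.32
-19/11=-1.73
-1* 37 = -37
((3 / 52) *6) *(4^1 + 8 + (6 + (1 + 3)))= 7.62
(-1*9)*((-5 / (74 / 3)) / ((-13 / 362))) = -24435 / 481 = -50.80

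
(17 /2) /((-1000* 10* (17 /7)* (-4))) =7 /80000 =0.00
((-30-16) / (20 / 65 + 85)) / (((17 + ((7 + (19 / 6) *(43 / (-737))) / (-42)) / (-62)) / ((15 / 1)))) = -103288545360 / 217123605397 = -0.48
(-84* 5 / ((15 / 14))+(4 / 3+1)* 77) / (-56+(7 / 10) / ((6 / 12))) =35 / 9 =3.89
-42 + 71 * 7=455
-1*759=-759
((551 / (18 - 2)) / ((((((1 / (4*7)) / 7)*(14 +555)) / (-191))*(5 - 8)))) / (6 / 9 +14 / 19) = 538.11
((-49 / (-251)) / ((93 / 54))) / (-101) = -882 / 785881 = -0.00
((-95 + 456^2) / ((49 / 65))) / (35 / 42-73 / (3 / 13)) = -27019330 / 30919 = -873.87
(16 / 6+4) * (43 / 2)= 430 / 3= 143.33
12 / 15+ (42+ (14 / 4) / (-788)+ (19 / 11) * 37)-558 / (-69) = 228853137 / 1993640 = 114.79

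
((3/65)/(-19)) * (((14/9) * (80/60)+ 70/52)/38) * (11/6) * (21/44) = -16807/87852960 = -0.00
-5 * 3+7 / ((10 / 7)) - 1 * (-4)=-61 / 10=-6.10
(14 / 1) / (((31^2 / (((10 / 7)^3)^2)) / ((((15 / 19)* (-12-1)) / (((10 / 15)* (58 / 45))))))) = -13162500000 / 8899491377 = -1.48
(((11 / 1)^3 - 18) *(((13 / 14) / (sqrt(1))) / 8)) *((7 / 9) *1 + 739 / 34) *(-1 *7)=-117588341 / 4896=-24017.23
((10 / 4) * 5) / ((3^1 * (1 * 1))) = 25 / 6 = 4.17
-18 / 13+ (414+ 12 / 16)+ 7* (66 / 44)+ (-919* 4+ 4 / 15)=-2536457 / 780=-3251.87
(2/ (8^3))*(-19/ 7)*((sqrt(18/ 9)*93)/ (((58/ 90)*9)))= -0.24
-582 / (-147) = 194 / 49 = 3.96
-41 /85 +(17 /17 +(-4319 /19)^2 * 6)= 9513433994 /30685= 310035.33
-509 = -509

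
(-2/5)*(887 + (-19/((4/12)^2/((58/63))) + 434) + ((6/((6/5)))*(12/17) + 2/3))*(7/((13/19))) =-15841934/3315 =-4778.86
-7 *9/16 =-63/16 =-3.94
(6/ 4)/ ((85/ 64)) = 96/ 85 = 1.13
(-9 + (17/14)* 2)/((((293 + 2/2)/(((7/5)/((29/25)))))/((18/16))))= -345/11368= -0.03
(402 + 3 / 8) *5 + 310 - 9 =18503 / 8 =2312.88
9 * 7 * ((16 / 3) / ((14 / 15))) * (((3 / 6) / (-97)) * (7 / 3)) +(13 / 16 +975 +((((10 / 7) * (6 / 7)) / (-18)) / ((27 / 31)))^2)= 23751534318301 / 24448595472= 971.49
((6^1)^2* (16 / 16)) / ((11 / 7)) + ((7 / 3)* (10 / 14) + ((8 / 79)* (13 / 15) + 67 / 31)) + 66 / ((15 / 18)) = 14281012 / 134695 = 106.02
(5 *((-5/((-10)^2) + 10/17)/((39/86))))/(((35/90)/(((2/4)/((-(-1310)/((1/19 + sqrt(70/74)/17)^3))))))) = 573626493/148635305135590 + 527781699 *sqrt(1295)/4920610891067690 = 0.00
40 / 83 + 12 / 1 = 1036 / 83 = 12.48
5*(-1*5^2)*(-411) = 51375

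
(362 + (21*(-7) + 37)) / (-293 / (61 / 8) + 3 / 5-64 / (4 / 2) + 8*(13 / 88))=-422730 / 115151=-3.67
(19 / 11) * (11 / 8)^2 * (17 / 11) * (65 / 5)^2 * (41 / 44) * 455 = 1018320485 / 2816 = 361619.49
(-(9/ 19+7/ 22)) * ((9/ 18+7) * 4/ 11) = -4965/ 2299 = -2.16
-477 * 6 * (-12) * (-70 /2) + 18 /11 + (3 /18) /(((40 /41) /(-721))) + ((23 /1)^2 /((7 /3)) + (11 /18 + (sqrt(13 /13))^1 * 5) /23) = -1532610816833 /1275120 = -1201934.58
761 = 761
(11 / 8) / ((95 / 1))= 11 / 760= 0.01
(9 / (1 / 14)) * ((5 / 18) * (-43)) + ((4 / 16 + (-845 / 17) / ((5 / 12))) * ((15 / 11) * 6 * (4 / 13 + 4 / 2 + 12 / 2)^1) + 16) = -23290609 / 2431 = -9580.67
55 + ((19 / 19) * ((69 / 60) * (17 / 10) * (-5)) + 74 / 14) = 14143 / 280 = 50.51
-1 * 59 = -59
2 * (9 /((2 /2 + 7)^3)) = 9 /256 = 0.04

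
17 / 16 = 1.06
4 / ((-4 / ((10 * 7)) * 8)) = -35 / 4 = -8.75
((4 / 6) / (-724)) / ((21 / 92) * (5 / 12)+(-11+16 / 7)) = 1288 / 12056229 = 0.00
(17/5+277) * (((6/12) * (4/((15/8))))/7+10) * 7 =19927.09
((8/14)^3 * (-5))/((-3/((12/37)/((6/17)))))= 10880/38073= 0.29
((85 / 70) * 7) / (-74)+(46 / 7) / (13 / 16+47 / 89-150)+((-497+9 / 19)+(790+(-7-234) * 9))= -7815841531859 / 4166925644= -1875.69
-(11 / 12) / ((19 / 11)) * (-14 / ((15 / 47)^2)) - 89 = -411827 / 25650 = -16.06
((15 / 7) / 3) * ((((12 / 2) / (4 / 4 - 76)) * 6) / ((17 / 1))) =-12 / 595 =-0.02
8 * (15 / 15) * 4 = 32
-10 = -10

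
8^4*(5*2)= 40960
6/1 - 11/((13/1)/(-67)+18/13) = -3359/1037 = -3.24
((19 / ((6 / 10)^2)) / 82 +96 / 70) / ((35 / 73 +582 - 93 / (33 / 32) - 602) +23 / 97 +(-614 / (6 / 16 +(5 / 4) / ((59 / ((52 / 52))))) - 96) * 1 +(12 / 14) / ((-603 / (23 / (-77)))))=-2938520659837 / 2559630808346160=-0.00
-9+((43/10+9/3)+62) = 603/10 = 60.30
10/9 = 1.11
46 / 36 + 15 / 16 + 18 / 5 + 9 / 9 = 6.82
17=17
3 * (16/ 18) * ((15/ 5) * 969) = 7752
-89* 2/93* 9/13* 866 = -462444/403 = -1147.50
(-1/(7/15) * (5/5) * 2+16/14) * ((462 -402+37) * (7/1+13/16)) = -133375/56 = -2381.70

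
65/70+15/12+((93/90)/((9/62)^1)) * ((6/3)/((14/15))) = 4393/252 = 17.43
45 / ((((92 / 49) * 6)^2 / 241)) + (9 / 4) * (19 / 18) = 2973613 / 33856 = 87.83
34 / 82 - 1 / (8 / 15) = -479 / 328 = -1.46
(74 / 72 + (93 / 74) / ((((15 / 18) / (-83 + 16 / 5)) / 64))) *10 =-256449359 / 3330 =-77011.82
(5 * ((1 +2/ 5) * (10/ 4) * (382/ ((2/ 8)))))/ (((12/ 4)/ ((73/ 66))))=976010/ 99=9858.69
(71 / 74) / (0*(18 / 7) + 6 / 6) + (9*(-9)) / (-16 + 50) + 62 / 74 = -368 / 629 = -0.59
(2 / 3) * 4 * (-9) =-24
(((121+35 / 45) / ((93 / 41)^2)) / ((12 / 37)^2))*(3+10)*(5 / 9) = 20492978545 / 12610242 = 1625.11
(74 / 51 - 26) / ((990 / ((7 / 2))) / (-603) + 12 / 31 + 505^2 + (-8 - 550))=-18202828 / 188684420571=-0.00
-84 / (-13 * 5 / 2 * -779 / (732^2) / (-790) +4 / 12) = -14222912256 / 56430001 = -252.05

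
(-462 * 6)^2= 7683984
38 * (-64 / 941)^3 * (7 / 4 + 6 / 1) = -77201408 / 833237621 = -0.09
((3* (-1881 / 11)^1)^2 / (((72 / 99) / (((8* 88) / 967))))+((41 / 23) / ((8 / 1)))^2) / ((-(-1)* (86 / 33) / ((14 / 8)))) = 1992314039164449 / 11262130688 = 176903.83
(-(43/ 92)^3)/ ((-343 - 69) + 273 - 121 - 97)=79507/ 277991616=0.00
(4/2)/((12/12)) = 2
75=75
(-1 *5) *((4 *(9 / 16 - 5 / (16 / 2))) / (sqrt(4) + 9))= 5 / 44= 0.11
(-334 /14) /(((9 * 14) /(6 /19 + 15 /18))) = -21877 /100548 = -0.22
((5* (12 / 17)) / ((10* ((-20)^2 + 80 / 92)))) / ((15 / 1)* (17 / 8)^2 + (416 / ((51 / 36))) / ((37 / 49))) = 27232 / 14123216745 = 0.00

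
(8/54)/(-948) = -1/6399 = -0.00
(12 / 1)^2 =144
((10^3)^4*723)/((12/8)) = 482000000000000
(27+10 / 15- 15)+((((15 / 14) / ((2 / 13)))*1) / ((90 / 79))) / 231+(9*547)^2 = 24235941.69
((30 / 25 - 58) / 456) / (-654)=0.00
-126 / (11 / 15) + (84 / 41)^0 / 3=-5659 / 33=-171.48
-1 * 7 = -7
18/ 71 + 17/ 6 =1315/ 426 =3.09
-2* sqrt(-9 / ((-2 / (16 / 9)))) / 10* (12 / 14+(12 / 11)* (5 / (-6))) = 8* sqrt(2) / 385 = 0.03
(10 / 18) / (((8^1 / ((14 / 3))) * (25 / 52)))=91 / 135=0.67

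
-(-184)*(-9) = -1656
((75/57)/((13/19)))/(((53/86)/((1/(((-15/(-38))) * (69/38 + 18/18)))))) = 620920/221169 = 2.81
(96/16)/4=3/2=1.50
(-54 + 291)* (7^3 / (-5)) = -81291 / 5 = -16258.20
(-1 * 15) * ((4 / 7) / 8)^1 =-15 / 14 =-1.07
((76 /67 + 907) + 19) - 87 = 56289 /67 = 840.13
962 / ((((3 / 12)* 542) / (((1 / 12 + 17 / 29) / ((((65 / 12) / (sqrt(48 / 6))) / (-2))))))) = -137936* sqrt(2) / 39295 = -4.96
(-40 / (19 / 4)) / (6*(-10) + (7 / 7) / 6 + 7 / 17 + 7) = 0.16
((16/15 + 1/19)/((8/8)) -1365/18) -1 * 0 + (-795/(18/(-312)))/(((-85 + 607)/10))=9385931/49590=189.27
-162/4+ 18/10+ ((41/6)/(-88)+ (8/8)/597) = -6790449/175120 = -38.78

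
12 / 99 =4 / 33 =0.12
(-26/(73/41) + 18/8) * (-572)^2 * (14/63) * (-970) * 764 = 437293777011520/657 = 665591745831.84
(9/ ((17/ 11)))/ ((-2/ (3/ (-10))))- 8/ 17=137/ 340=0.40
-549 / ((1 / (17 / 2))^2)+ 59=-158425 / 4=-39606.25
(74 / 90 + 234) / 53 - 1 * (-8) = 29647 / 2385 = 12.43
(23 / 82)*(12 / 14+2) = 230 / 287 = 0.80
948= 948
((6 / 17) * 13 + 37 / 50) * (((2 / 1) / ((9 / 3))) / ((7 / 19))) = 12293 / 1275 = 9.64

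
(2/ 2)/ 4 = 1/ 4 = 0.25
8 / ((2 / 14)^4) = 19208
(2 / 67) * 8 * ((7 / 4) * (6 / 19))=168 / 1273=0.13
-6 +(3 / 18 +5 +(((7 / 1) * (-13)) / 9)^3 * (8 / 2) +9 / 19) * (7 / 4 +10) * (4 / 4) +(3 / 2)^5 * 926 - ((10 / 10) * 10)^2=-9217464179 / 221616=-41592.05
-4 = -4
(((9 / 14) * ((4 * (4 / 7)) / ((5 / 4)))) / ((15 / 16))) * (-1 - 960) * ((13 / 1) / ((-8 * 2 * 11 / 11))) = 979.04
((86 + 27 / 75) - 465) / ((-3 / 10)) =18932 / 15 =1262.13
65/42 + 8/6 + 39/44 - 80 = -70439/924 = -76.23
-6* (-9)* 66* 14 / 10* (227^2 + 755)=1304381232 / 5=260876246.40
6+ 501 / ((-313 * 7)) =12645 / 2191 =5.77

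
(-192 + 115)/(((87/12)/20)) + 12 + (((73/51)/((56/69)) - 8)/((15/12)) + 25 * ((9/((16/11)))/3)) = -153.84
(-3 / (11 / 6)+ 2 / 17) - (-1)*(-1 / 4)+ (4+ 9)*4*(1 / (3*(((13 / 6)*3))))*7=37919 / 2244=16.90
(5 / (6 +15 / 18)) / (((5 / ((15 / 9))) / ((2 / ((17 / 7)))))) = 140 / 697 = 0.20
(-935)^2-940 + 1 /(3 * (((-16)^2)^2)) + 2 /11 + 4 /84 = 13220504404045 /15138816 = 873285.23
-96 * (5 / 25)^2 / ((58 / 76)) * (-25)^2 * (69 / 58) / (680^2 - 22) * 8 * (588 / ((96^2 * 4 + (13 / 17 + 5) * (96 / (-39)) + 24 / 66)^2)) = -14462367119200 / 515977030996595770409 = -0.00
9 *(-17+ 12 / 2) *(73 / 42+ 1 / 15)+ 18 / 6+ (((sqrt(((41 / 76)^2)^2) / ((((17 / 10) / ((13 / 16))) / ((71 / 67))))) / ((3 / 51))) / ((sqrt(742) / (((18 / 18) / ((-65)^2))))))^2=-5278562888652719388719 / 30047930568975155200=-175.67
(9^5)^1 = 59049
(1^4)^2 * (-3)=-3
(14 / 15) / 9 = 14 / 135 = 0.10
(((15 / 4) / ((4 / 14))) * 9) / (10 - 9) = 945 / 8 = 118.12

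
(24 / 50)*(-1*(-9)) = 108 / 25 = 4.32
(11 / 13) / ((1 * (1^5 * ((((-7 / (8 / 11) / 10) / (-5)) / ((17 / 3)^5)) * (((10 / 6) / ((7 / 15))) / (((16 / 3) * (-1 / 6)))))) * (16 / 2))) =-22717712 / 28431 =-799.05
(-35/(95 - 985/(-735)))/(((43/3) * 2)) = -15435/1217932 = -0.01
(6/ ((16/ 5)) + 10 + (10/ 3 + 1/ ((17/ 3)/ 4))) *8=6493/ 51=127.31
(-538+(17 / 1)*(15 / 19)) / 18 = -9967 / 342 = -29.14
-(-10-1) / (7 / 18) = 198 / 7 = 28.29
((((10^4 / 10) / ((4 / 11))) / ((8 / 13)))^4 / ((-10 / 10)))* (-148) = 3777338680908203125 / 64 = 59020916889190673.83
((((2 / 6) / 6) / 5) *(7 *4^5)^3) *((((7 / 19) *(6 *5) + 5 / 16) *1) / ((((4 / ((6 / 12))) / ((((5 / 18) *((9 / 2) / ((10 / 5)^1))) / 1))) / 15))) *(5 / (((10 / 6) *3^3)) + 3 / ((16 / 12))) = 66014756864000 / 513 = 128683736577.00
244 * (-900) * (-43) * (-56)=-528796800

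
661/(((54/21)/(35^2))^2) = 48603743125/324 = 150011552.85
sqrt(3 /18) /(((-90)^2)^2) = 0.00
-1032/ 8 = -129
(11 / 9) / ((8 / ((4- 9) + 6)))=11 / 72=0.15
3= 3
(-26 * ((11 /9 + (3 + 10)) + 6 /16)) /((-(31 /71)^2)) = 68875183 /34596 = 1990.84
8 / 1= 8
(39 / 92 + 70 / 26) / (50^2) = 3727 / 2990000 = 0.00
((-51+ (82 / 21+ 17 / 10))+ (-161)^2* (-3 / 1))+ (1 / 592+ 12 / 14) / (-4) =-19346332777 / 248640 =-77808.61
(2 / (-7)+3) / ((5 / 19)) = 361 / 35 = 10.31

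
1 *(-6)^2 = 36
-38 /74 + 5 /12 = -43 /444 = -0.10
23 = 23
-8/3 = -2.67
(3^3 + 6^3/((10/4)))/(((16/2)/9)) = 5103/40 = 127.58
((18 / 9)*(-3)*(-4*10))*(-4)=-960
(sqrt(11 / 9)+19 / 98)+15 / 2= sqrt(11) / 3+377 / 49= 8.80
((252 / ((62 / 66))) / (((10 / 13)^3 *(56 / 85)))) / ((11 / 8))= 1008423 / 1550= 650.60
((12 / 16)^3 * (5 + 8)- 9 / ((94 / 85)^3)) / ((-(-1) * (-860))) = 7775127 / 5714417920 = 0.00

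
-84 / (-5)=84 / 5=16.80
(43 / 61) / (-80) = -43 / 4880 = -0.01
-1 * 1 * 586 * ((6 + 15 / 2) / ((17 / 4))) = -31644 / 17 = -1861.41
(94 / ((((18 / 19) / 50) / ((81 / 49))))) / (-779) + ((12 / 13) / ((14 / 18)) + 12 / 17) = -3833814 / 443989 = -8.63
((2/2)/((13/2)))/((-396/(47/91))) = -47/234234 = -0.00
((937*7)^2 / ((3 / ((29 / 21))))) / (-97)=-178227707 / 873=-204155.45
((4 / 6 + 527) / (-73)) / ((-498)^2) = -1583 / 54312876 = -0.00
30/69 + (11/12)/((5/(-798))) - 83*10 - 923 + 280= -372339/230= -1618.87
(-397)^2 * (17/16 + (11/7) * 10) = 296147311/112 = 2644172.42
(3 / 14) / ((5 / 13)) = 39 / 70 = 0.56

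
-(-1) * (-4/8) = -1/2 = -0.50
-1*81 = -81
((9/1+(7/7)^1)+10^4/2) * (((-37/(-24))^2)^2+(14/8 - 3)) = 1218633235/55296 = 22038.36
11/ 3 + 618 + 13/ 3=626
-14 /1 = -14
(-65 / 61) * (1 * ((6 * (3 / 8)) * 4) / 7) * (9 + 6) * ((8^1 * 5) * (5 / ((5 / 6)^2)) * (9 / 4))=-5686200 / 427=-13316.63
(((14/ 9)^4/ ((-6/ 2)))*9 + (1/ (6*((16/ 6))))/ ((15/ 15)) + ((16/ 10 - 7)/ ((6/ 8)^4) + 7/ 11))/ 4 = -65306899/ 7698240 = -8.48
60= 60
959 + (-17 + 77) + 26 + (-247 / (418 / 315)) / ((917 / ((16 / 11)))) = 16559615 / 15851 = 1044.70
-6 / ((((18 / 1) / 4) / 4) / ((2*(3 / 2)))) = -16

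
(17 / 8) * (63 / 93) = 357 / 248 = 1.44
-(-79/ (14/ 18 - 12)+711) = -72522/ 101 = -718.04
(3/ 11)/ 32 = 3/ 352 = 0.01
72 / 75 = 24 / 25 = 0.96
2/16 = 1/8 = 0.12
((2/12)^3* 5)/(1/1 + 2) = 5/648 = 0.01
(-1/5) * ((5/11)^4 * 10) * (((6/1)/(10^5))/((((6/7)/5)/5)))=-35/234256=-0.00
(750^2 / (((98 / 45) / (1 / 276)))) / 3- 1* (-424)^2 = -404511979 / 2254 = -179464.05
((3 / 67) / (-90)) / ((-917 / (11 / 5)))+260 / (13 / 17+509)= 2909582309 / 5704611150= 0.51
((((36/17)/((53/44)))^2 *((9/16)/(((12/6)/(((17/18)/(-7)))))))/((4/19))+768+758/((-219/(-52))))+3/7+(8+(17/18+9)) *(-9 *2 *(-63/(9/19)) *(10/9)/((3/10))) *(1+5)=209863402955984/219616047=955592.30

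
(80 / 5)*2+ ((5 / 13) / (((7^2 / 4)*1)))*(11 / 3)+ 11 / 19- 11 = 787690 / 36309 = 21.69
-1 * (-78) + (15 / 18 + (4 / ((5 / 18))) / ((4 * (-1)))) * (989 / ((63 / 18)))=-73897 / 105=-703.78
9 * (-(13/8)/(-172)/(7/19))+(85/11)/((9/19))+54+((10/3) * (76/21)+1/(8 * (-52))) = 56889081/688688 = 82.61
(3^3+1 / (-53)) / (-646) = -0.04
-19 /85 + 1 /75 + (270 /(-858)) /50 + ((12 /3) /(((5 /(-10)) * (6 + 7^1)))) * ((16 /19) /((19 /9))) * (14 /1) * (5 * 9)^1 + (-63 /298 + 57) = -961831730026 /9807079425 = -98.08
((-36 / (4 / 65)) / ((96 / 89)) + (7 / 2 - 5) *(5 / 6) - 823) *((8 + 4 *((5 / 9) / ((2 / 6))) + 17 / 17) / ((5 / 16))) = -685119 / 10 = -68511.90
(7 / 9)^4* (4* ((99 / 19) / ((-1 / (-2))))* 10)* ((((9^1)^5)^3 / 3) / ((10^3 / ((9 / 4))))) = 22377739463999073 / 950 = 23555515225262.18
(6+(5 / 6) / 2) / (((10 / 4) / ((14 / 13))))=539 / 195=2.76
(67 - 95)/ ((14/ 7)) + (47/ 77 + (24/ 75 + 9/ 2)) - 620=-2419993/ 3850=-628.57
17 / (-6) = -17 / 6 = -2.83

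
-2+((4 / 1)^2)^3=4094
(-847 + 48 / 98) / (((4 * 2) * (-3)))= 41479 / 1176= 35.27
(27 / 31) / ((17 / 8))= 216 / 527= 0.41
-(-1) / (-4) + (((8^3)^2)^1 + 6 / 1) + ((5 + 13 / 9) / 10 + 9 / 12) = 23593603 / 90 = 262151.14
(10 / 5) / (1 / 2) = 4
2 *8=16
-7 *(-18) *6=756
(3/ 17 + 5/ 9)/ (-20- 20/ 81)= -126/ 3485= -0.04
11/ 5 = 2.20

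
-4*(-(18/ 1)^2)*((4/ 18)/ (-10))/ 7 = -144/ 35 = -4.11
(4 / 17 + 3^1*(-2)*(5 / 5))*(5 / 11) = -490 / 187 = -2.62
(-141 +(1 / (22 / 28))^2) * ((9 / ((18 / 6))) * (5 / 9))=-84325 / 363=-232.30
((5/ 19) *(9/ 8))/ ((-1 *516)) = -15/ 26144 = -0.00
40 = 40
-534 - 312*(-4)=714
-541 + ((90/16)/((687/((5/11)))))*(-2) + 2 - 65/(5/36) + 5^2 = -9894707/10076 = -982.01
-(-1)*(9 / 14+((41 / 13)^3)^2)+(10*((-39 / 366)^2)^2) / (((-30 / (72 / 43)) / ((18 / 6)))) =19809453104800912639 / 20116200215362069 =984.75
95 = 95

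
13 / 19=0.68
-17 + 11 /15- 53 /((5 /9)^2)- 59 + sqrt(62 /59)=-18524 /75 + sqrt(3658) /59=-245.96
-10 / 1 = -10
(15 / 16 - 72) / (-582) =0.12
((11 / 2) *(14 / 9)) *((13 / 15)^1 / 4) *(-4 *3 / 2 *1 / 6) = -1001 / 540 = -1.85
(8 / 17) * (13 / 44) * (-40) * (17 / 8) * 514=-66820 / 11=-6074.55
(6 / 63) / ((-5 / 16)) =-32 / 105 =-0.30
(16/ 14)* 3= 24/ 7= 3.43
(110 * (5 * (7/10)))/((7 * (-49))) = -55/49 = -1.12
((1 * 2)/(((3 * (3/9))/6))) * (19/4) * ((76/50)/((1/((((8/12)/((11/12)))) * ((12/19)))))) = 10944/275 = 39.80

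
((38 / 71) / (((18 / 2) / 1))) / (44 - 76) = -19 / 10224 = -0.00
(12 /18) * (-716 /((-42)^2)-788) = -695374 /1323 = -525.60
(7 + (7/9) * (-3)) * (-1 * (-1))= 14/3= 4.67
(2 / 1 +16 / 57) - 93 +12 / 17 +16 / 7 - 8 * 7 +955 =5502860 / 6783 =811.27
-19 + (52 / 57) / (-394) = -213377 / 11229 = -19.00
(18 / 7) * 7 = 18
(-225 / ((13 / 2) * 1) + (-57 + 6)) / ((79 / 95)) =-105735 / 1027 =-102.96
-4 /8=-1 /2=-0.50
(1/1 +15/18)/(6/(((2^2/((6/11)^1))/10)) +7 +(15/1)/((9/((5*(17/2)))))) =121/5677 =0.02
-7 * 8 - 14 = -70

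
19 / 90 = 0.21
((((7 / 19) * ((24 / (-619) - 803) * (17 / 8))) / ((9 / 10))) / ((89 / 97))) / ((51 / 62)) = -925.55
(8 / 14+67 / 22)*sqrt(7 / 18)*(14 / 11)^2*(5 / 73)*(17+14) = 604345*sqrt(14) / 291489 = 7.76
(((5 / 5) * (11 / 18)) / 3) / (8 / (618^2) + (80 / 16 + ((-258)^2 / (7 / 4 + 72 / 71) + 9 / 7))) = 641261005 / 75829351951932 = 0.00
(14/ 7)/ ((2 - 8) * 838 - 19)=-2/ 5047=-0.00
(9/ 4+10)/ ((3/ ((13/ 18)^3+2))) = 679189/ 69984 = 9.70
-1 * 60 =-60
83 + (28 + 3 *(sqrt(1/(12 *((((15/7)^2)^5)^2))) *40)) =1129900996 *sqrt(3)/115330078125 + 111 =111.02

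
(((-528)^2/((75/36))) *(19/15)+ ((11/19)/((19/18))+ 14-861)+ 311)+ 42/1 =7626450824/45125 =169007.22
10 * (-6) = -60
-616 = -616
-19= -19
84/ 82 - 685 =-28043/ 41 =-683.98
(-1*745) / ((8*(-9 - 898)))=745 / 7256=0.10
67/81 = 0.83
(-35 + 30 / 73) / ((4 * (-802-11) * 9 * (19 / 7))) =17675 / 40594716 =0.00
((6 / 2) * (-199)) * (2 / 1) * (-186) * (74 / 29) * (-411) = -6754462776 / 29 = -232912509.52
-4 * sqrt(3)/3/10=-2 * sqrt(3)/15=-0.23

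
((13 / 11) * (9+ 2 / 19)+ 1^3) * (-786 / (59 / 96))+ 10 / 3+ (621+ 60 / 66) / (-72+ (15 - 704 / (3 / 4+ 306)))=-40501051928911 / 2691425715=-15048.18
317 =317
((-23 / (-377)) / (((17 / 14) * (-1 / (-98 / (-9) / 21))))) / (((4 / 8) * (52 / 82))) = -0.08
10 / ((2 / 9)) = 45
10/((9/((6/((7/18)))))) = 120/7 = 17.14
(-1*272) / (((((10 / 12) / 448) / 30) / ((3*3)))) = -39481344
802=802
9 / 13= 0.69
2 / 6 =1 / 3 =0.33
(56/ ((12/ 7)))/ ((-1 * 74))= -49/ 111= -0.44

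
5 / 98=0.05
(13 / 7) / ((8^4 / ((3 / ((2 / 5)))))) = 195 / 57344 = 0.00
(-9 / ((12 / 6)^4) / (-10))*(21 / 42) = 9 / 320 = 0.03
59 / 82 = 0.72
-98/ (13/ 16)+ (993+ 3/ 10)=113449/ 130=872.68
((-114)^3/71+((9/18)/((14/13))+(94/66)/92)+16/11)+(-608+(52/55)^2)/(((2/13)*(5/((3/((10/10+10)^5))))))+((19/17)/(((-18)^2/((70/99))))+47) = -14367668194185911500877/690159514032623250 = -20817.89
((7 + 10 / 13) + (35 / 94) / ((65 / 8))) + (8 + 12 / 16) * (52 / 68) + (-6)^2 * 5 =8081345 / 41548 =194.51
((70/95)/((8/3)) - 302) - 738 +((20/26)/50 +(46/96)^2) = -2957774269/2845440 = -1039.48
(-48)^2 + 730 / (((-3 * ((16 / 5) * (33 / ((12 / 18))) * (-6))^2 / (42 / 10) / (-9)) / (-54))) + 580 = 66988313 / 23232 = 2883.45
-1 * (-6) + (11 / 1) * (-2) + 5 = -11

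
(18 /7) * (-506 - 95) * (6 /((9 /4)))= -28848 /7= -4121.14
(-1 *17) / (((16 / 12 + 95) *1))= -3 / 17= -0.18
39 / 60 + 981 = 19633 / 20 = 981.65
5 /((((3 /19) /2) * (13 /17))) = 3230 /39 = 82.82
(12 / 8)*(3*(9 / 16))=81 / 32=2.53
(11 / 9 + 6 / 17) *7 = 1687 / 153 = 11.03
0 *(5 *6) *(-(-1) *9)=0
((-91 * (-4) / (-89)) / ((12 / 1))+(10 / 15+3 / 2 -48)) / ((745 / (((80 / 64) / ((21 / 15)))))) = -41095 / 742616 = -0.06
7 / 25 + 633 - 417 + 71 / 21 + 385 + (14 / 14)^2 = 317972 / 525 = 605.66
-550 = -550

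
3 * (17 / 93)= 17 / 31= 0.55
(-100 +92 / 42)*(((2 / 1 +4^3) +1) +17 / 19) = -883220 / 133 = -6640.75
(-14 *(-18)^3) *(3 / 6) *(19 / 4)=193914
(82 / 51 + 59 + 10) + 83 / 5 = 22238 / 255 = 87.21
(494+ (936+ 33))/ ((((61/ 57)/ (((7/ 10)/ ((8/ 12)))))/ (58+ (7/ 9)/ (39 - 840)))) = 16271279717/ 195444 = 83252.90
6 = 6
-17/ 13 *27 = -459/ 13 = -35.31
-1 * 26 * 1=-26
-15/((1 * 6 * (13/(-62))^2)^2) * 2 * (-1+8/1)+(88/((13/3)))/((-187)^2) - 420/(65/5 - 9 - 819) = -133970349311180/44398959891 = -3017.42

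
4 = 4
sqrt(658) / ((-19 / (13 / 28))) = -0.63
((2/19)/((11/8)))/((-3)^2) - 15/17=-27943/31977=-0.87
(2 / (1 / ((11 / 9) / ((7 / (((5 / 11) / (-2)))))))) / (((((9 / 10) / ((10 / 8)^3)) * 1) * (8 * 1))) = -3125 / 145152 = -0.02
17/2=8.50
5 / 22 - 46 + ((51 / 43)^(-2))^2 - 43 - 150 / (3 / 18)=-147088203731 / 148834422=-988.27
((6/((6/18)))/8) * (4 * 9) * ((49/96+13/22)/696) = 10467/81664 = 0.13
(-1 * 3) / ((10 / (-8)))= 12 / 5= 2.40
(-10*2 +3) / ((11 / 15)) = -255 / 11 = -23.18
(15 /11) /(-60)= -0.02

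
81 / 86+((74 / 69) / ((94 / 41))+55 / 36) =4915435 / 1673388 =2.94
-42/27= -14/9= -1.56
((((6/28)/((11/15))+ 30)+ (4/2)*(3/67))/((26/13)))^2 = 98269083441/425844496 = 230.76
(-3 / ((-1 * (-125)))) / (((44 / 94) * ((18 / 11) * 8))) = -47 / 12000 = -0.00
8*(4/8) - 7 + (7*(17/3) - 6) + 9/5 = 487/15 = 32.47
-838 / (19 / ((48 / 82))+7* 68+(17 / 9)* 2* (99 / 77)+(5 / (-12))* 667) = -140784 / 39547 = -3.56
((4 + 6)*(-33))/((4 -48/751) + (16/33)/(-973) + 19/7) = -7957573470/160354091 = -49.63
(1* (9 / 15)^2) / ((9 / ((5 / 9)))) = 1 / 45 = 0.02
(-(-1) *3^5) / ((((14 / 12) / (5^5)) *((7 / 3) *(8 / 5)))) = 34171875 / 196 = 174346.30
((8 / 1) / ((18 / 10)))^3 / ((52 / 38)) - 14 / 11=6555322 / 104247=62.88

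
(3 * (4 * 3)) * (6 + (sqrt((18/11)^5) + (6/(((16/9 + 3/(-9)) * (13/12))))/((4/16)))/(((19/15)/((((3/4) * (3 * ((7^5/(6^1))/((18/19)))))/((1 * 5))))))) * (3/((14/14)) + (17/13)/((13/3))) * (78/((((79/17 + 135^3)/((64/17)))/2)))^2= 3024374939615232 * sqrt(22)/582130237589747099 + 8068003404447744/73914357740546401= 0.13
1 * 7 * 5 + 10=45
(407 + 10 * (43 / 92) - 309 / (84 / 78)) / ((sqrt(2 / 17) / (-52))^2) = 461610656 / 161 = 2867146.93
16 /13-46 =-582 /13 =-44.77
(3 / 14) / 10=3 / 140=0.02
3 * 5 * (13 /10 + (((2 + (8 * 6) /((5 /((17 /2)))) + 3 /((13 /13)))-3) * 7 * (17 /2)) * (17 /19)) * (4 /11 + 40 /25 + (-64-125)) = -1373900859 /110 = -12490007.81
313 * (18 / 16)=2817 / 8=352.12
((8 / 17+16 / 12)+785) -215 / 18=237107 / 306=774.86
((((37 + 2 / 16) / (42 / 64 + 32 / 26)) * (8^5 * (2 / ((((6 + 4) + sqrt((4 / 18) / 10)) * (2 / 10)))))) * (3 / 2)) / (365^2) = 2484338688 / 342191077- 414056448 * sqrt(5) / 8554776925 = 7.15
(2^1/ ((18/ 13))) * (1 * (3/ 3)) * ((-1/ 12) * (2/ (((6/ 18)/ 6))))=-13/ 3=-4.33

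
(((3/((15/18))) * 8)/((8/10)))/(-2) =-18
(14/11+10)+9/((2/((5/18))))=551/44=12.52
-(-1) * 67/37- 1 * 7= -192/37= -5.19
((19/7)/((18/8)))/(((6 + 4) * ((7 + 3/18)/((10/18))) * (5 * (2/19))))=722/40635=0.02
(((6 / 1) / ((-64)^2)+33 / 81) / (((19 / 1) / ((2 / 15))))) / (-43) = -22609 / 338826240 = -0.00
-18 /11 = -1.64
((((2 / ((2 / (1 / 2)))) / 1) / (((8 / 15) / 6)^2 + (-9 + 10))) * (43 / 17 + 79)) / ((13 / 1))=1403325 / 451061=3.11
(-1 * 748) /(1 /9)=-6732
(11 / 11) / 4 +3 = 13 / 4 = 3.25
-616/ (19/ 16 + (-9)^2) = -9856/ 1315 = -7.50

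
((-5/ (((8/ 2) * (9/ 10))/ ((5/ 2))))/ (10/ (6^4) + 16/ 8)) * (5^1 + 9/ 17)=-211500/ 22117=-9.56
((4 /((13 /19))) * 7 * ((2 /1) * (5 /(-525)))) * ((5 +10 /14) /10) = -608 /1365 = -0.45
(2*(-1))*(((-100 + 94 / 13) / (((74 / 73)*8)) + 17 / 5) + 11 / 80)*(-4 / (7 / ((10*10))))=-3040670 / 3367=-903.08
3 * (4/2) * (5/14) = 15/7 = 2.14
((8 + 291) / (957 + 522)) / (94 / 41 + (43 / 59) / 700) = 506296700 / 5744381277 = 0.09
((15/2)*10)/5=15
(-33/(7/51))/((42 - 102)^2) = -187/2800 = -0.07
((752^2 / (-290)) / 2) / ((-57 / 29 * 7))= 141376 / 1995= 70.87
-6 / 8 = -3 / 4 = -0.75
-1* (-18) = 18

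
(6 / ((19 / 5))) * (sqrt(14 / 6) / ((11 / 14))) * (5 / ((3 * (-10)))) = -70 * sqrt(21) / 627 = -0.51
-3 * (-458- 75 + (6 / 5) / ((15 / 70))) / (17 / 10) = 930.71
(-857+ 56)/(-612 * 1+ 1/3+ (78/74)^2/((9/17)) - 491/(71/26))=233569197/230178178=1.01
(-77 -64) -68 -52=-261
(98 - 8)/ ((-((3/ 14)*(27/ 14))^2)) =-384160/ 729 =-526.97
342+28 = 370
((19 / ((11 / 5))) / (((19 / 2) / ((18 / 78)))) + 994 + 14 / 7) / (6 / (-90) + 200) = 2136870 / 428857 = 4.98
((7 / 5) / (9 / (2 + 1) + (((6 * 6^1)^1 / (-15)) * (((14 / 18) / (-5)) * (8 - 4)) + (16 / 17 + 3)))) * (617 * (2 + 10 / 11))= 17621520 / 59147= 297.93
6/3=2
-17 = -17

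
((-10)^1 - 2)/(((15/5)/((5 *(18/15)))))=-24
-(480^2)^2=-53084160000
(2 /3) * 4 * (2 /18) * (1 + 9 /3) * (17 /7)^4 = 2672672 /64827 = 41.23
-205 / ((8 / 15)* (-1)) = 3075 / 8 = 384.38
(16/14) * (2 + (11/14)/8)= 235/98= 2.40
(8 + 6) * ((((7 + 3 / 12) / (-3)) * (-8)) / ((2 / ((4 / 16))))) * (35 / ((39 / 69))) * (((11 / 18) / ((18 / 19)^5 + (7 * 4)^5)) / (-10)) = -80926343617 / 10878339262752000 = -0.00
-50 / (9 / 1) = -50 / 9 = -5.56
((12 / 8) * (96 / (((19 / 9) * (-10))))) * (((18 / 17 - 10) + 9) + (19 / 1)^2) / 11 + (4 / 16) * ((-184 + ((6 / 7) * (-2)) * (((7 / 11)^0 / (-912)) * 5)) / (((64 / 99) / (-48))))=2309066703 / 723520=3191.43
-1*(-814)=814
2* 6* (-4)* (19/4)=-228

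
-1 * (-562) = 562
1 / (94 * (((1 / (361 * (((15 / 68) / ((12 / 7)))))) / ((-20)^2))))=315875 / 1598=197.67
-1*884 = -884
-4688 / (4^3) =-293 / 4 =-73.25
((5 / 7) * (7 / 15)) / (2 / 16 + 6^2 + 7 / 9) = 24 / 2657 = 0.01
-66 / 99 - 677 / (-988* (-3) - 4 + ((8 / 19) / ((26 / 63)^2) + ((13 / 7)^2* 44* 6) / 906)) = -189066581255 / 211220549094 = -0.90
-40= -40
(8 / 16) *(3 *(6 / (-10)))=-9 / 10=-0.90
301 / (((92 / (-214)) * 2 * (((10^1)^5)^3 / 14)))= -225449 / 46000000000000000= -0.00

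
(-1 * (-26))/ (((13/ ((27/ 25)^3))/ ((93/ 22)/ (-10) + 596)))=1500.51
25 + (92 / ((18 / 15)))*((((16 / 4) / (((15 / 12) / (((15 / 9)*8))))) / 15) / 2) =3619 / 27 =134.04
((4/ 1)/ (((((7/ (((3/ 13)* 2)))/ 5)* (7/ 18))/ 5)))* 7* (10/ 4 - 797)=-1225800/ 13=-94292.31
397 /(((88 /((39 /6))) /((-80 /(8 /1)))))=-25805 /88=-293.24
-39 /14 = -2.79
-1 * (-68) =68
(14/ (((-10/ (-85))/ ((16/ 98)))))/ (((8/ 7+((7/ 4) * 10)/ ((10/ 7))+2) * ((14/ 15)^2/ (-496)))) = -718.67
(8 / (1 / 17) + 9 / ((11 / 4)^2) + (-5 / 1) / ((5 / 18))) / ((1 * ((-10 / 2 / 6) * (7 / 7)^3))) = -143.03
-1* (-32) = 32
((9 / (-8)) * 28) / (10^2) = -0.32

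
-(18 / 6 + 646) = -649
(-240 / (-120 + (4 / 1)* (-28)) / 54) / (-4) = -5 / 1044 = -0.00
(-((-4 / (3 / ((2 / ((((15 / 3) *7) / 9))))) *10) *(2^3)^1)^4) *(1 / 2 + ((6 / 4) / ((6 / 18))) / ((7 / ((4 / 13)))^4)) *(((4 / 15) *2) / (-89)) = 397625099072569344 / 14653714841129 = 27134.76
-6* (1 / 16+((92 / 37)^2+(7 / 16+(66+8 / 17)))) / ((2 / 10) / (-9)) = 459673515 / 23273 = 19751.36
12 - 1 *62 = -50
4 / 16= 1 / 4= 0.25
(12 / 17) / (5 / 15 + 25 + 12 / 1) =9 / 476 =0.02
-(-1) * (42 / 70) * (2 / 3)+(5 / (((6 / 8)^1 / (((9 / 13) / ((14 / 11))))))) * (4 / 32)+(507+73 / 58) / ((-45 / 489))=-874388903 / 158340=-5522.22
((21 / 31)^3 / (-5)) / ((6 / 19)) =-58653 / 297910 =-0.20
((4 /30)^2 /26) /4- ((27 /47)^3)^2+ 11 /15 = 43987203116089 /63058409674650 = 0.70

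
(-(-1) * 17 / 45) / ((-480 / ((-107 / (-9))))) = -1819 / 194400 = -0.01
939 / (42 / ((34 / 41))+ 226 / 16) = 127704 / 8809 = 14.50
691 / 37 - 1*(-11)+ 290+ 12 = 12272 / 37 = 331.68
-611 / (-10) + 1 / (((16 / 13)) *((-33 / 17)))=160199 / 2640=60.68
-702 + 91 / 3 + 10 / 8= -8045 / 12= -670.42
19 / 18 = 1.06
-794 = -794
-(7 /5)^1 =-7 /5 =-1.40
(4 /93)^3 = 0.00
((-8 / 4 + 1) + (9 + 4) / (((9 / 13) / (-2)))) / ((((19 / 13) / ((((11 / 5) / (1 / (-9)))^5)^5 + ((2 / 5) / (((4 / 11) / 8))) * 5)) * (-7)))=-350875215224955108853142384643591271171330253614210489 / 356733798980712890625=-983577155367679273439044600000000.00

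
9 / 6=3 / 2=1.50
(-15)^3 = -3375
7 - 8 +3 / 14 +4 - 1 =31 / 14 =2.21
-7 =-7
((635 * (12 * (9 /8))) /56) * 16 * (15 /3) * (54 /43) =15379.24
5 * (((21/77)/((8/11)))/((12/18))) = 45/16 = 2.81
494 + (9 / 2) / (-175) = 172891 / 350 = 493.97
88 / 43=2.05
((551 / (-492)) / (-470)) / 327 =551 / 75615480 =0.00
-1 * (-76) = 76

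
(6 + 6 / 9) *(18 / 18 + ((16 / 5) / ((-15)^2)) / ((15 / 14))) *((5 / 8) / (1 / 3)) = 17099 / 1350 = 12.67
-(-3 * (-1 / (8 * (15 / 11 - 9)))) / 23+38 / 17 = 195963 / 87584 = 2.24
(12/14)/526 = 3/1841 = 0.00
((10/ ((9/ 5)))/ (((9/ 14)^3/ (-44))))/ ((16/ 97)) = -36598100/ 6561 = -5578.13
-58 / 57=-1.02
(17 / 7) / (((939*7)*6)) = 17 / 276066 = 0.00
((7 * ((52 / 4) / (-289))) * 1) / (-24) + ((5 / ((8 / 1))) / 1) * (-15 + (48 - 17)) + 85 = 659011 / 6936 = 95.01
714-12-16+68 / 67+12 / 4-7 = 45762 / 67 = 683.01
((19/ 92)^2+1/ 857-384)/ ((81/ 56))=-6498526979/ 24481062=-265.45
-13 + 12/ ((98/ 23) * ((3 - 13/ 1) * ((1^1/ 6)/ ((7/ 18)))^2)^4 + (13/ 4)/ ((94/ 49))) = -651601998863/ 51062395499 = -12.76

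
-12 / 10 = -6 / 5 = -1.20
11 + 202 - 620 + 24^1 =-383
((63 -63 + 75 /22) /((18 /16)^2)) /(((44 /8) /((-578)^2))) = 534534400 /3267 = 163616.28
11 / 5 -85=-414 / 5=-82.80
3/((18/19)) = 19/6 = 3.17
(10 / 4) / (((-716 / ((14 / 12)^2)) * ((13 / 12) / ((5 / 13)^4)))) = -153125 / 1595074728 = -0.00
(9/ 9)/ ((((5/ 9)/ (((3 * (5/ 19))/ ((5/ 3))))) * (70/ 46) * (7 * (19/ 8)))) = 14904/ 442225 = 0.03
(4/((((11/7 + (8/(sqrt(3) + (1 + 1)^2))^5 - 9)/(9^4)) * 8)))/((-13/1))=118.30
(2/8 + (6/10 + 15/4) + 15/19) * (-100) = -10240/19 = -538.95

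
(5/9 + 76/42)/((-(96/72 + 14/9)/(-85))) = 12665/182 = 69.59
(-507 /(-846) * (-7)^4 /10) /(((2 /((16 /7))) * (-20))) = -57967 /7050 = -8.22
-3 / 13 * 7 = -21 / 13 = -1.62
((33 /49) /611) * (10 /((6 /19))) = 1045 /29939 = 0.03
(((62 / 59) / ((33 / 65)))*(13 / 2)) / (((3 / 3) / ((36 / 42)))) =52390 / 4543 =11.53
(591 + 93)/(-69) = -228/23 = -9.91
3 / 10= 0.30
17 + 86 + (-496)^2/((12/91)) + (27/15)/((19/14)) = 1865725.66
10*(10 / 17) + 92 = 97.88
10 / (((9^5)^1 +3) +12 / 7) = 35 / 206688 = 0.00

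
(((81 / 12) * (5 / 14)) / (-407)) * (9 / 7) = -1215 / 159544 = -0.01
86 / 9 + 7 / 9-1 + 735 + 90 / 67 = 149881 / 201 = 745.68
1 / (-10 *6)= -1 / 60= -0.02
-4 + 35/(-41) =-199/41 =-4.85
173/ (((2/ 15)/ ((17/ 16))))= 44115/ 32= 1378.59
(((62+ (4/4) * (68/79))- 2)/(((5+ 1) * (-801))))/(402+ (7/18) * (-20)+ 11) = -2404/76926171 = -0.00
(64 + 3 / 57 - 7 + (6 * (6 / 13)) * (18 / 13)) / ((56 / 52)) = 97754 / 1729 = 56.54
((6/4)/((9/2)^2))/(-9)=-0.01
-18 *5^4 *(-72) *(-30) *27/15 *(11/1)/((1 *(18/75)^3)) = -34804687500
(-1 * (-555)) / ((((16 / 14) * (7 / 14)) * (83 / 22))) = 42735 / 166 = 257.44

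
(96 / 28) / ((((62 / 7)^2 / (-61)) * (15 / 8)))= -6832 / 4805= -1.42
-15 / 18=-5 / 6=-0.83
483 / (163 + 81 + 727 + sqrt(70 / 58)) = 197113 / 396266 -7 * sqrt(1015) / 396266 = 0.50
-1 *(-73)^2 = -5329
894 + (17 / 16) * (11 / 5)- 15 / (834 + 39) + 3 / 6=20877977 / 23280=896.82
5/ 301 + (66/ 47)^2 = 1322201/ 664909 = 1.99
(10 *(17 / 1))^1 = 170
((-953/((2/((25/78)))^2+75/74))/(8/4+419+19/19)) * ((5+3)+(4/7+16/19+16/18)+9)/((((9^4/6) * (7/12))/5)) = -20367635125000/2381457303354339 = -0.01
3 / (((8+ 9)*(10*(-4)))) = -3 / 680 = -0.00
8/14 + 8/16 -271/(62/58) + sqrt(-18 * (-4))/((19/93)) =-109561/434 + 558 * sqrt(2)/19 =-210.91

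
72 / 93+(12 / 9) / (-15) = 956 / 1395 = 0.69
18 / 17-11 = -169 / 17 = -9.94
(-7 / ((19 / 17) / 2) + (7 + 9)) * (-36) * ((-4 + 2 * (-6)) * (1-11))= -380160 / 19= -20008.42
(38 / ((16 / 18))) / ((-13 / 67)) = -11457 / 52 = -220.33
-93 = -93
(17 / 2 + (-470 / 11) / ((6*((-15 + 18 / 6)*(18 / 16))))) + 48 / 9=14.36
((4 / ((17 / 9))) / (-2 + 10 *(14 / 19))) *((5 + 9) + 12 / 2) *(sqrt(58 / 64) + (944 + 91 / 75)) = 7464.56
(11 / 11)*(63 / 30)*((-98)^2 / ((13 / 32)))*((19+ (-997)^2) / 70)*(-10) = -458238955776 / 65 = -7049830088.86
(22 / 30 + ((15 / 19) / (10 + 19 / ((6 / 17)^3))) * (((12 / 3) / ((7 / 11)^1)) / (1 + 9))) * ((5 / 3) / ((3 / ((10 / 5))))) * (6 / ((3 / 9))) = 559762324 / 38107293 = 14.69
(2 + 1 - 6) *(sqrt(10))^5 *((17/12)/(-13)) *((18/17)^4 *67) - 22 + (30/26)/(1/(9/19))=-5299/247 + 175834800 *sqrt(10)/63869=8684.47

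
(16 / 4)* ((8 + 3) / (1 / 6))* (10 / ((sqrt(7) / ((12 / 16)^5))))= 236.79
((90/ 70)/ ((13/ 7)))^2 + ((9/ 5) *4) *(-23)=-139527/ 845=-165.12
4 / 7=0.57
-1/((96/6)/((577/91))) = -577/1456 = -0.40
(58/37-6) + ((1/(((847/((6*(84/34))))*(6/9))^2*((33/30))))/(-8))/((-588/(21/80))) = -3419661564835/771509017664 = -4.43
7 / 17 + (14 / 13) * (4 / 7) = 227 / 221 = 1.03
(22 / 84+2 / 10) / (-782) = -97 / 164220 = -0.00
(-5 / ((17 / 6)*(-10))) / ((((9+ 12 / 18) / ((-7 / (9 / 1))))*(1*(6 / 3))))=-7 / 986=-0.01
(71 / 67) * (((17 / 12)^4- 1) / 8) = 4457735 / 11114496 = 0.40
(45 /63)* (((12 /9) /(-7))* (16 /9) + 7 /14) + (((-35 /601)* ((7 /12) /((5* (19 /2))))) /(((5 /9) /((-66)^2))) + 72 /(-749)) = -5.59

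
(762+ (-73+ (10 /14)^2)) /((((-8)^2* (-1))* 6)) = -5631 /3136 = -1.80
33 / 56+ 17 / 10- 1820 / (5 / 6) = -610879 / 280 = -2181.71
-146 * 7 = -1022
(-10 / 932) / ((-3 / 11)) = 55 / 1398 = 0.04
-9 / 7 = -1.29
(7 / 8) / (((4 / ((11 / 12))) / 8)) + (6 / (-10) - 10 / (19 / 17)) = -36221 / 4560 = -7.94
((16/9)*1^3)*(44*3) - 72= 488/3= 162.67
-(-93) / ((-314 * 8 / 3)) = -279 / 2512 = -0.11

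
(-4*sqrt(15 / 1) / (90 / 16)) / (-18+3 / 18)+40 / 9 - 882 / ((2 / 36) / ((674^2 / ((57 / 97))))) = -2098716960056 / 171+64*sqrt(15) / 1605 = -12273198596.66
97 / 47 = 2.06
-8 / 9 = -0.89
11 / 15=0.73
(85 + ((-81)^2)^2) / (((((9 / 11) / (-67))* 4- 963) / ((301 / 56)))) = -240254.25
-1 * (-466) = 466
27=27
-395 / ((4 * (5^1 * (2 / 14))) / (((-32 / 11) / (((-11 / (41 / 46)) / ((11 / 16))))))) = -22673 / 1012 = -22.40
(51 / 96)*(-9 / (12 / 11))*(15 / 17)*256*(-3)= 2970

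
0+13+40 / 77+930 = 72651 / 77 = 943.52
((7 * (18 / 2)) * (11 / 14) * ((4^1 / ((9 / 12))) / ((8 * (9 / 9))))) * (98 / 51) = 1078 / 17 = 63.41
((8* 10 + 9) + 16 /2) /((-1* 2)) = -97 /2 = -48.50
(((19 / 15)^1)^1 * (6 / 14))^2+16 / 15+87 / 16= 6.80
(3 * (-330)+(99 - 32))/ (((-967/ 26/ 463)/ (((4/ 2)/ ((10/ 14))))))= 155555036/ 4835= 32172.71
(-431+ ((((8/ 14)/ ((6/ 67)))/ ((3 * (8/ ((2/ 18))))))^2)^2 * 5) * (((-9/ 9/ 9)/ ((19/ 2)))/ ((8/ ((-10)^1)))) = -57018983610335255/ 9048952467297792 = -6.30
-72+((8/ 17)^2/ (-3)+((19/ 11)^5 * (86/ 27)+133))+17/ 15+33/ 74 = 51833443372313/ 464971952610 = 111.48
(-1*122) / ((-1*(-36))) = -61 / 18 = -3.39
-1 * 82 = -82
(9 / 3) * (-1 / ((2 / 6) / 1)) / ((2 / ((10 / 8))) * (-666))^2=-25 / 3154176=-0.00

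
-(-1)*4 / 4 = 1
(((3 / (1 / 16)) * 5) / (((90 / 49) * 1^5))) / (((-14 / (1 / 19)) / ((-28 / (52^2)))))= 49 / 9633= 0.01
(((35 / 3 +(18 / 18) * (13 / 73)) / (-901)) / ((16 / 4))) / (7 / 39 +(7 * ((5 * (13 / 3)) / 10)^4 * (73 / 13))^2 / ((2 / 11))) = -9440001792 / 11854564980126466955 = -0.00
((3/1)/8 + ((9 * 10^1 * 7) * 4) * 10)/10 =201603/80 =2520.04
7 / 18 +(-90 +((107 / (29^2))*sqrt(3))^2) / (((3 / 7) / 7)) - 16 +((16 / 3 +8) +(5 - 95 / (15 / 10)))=-19476200813 / 12731058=-1529.82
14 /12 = 7 /6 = 1.17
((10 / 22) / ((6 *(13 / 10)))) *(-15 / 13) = -125 / 1859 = -0.07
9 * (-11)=-99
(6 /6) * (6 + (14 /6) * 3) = 13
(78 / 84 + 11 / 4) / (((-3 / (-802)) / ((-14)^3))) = -2698462.67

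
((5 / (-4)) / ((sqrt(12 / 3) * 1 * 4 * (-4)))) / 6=5 / 768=0.01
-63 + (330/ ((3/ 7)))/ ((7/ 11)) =1147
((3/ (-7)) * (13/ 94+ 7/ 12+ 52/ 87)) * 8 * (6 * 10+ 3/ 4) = -5243697/ 19082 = -274.80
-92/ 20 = -23/ 5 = -4.60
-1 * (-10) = 10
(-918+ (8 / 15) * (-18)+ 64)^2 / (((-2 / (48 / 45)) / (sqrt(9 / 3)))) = -149160992 * sqrt(3) / 375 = -688945.11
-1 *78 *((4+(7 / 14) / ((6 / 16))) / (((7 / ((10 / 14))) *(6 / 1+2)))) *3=-780 / 49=-15.92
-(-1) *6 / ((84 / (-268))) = -134 / 7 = -19.14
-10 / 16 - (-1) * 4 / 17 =-53 / 136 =-0.39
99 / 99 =1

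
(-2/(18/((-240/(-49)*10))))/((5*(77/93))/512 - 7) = 12697600/16313423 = 0.78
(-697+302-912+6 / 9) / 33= -3919 / 99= -39.59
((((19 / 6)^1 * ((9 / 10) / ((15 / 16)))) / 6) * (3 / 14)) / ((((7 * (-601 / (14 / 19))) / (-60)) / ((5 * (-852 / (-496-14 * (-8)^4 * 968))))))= 1278 / 14595526001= 0.00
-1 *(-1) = 1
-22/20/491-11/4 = -2.75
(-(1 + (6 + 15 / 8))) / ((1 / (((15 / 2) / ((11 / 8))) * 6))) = -3195 / 11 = -290.45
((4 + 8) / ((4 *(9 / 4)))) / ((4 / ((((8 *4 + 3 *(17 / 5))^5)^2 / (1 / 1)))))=174913992535407978606601 / 29296875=5970397611875259.00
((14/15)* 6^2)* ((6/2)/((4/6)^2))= 1134/5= 226.80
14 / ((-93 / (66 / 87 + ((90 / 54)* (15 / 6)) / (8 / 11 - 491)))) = -4927307 / 43634763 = -0.11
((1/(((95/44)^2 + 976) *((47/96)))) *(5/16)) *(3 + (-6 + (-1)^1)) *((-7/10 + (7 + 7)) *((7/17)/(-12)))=257488/216707177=0.00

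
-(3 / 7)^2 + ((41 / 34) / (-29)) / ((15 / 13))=-159227 / 724710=-0.22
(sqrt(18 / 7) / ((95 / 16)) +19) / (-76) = -1 / 4- 12*sqrt(14) / 12635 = -0.25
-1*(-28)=28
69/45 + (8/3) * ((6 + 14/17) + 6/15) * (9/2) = 4499/51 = 88.22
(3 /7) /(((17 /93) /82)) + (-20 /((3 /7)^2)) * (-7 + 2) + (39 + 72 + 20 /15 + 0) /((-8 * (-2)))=12744341 /17136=743.72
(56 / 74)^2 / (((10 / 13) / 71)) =361816 / 6845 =52.86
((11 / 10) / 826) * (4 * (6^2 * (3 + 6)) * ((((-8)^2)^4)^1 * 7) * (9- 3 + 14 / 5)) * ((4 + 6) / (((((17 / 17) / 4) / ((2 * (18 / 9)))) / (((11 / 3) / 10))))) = 154348239716352 / 1475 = 104642874383.97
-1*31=-31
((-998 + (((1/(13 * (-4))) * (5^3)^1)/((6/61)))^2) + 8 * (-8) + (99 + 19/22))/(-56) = 6.52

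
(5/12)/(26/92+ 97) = 23/5370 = 0.00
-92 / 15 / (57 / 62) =-5704 / 855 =-6.67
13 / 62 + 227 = 14087 / 62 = 227.21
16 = 16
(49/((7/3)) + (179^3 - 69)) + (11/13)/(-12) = 894705385/156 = 5735290.93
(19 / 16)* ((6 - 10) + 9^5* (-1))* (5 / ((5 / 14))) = -7854049 / 8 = -981756.12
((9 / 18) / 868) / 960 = 1 / 1666560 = 0.00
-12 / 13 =-0.92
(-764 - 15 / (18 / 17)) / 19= -4669 / 114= -40.96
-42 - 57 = -99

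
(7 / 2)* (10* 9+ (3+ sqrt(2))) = 7* sqrt(2) / 2+ 651 / 2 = 330.45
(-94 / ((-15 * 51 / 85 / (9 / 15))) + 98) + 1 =1579 / 15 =105.27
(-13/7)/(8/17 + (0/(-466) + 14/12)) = -1.13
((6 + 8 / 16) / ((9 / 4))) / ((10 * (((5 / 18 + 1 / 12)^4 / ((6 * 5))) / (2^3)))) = 8957952 / 2197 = 4077.36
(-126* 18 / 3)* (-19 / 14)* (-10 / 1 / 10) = -1026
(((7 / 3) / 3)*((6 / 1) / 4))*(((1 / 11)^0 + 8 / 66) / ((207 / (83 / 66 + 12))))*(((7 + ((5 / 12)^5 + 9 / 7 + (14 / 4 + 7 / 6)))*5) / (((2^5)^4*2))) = 3655565335625 / 1411612873813131264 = 0.00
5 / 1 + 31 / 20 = 131 / 20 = 6.55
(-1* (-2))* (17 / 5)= 34 / 5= 6.80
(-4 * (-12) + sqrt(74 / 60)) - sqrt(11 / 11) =sqrt(1110) / 30 + 47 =48.11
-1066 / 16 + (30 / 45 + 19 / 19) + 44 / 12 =-1471 / 24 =-61.29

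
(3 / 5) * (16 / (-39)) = -16 / 65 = -0.25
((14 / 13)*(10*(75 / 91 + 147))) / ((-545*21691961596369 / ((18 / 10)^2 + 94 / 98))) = -276788352 / 489494840094223852525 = -0.00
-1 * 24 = -24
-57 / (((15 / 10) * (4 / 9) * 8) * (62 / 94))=-16.20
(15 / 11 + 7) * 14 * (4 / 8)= 644 / 11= 58.55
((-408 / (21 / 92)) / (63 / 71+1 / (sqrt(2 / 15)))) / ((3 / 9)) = 940608 / 1327 -3710176 * sqrt(30) / 9289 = -1478.87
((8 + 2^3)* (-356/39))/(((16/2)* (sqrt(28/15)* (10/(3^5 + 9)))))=-2136* sqrt(105)/65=-336.73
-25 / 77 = -0.32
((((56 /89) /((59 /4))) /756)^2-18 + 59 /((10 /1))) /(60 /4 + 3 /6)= -2432186844569 /3115611247995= -0.78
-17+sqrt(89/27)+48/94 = -775/47+sqrt(267)/9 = -14.67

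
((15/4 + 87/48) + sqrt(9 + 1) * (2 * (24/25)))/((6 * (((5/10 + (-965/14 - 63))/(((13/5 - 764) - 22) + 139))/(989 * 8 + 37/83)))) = 219710681883/6108800 + 14811956082 * sqrt(10)/1193125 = 75224.11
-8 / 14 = -0.57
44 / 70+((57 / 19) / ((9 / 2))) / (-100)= 653 / 1050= 0.62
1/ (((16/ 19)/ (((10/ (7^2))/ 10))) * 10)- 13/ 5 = -4073/ 1568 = -2.60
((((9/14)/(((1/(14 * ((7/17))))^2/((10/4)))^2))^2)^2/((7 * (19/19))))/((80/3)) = 101048158468862909061455067890625/48661191875666868481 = 2076565628048.09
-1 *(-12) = 12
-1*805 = -805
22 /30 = 11 /15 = 0.73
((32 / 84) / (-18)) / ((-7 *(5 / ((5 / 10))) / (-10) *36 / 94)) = -94 / 11907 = -0.01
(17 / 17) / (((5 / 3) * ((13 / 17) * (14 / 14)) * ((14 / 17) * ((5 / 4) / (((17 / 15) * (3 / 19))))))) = 29478 / 216125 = 0.14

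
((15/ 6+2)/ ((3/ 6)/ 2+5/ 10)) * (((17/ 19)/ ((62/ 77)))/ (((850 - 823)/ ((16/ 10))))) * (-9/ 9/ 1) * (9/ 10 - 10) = 476476/ 132525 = 3.60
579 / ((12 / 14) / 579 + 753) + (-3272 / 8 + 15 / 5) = -412243601 / 1017305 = -405.23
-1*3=-3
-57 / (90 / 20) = -38 / 3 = -12.67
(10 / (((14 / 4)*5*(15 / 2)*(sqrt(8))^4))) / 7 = 1 / 5880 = 0.00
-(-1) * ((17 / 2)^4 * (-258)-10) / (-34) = 10774289 / 272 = 39611.36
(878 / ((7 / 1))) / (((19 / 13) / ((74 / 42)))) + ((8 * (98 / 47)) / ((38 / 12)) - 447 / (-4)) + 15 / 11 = 1557114863 / 5775924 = 269.59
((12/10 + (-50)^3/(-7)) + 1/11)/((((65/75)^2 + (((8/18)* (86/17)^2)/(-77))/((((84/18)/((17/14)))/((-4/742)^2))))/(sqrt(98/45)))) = 16554505493119461* sqrt(10)/1492002684589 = 35087.03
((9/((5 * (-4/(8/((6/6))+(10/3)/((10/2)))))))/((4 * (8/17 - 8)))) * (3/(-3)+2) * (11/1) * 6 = 21879/2560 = 8.55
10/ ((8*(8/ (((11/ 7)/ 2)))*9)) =55/ 4032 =0.01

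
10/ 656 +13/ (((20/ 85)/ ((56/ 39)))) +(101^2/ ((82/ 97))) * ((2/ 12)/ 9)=302.81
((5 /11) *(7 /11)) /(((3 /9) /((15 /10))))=315 /242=1.30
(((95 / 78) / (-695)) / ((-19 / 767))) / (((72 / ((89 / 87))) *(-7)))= -5251 / 36569232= -0.00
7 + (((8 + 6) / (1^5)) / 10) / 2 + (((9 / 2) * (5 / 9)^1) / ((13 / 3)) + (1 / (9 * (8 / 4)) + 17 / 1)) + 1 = 30809 / 1170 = 26.33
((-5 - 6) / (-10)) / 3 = 11 / 30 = 0.37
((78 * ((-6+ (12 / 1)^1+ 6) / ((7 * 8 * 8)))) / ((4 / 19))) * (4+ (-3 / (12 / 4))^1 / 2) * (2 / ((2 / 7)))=15561 / 64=243.14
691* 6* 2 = 8292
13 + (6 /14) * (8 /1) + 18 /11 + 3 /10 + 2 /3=43963 /2310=19.03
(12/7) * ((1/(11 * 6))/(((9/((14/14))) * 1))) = 2/693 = 0.00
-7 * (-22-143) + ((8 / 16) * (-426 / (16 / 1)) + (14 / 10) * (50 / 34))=311099 / 272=1143.75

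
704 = 704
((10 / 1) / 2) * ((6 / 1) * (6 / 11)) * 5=900 / 11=81.82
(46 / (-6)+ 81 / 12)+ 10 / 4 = 19 / 12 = 1.58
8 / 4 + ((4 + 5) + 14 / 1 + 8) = 33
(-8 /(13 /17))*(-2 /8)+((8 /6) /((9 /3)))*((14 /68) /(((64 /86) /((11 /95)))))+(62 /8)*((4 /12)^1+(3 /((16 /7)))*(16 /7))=86051483 /3023280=28.46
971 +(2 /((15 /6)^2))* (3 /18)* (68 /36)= 655493 /675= 971.10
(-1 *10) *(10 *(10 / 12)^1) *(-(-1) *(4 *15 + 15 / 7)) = -36250 / 7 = -5178.57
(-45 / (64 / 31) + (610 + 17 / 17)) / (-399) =-5387 / 3648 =-1.48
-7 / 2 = -3.50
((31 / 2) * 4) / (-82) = -0.76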